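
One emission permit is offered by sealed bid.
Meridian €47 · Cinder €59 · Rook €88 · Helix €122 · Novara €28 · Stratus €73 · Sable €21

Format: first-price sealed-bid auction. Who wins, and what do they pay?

Helix pays €122

Sorting bids: 122 (Helix) > 88 (Rook) > 73 (Stratus) > 59 (Cinder) > 47 (Meridian) > 28 (Novara) > …
First-price: Helix pays what they bid, €122.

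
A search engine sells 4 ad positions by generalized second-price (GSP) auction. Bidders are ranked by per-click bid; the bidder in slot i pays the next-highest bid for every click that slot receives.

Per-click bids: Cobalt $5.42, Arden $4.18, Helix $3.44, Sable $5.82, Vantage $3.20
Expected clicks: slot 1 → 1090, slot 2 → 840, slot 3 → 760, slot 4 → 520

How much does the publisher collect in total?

Per-click bids in order: $5.82 (Sable) > $5.42 (Cobalt) > $4.18 (Arden) > $3.44 (Helix) > $3.20 (Vantage)
Slot 1: Sable pays $5.42 × 1090 = $5907.80
Slot 2: Cobalt pays $4.18 × 840 = $3511.20
Slot 3: Arden pays $3.44 × 760 = $2614.40
Slot 4: Helix pays $3.20 × 520 = $1664.00
Total = $13697.40

Total revenue: $13697.40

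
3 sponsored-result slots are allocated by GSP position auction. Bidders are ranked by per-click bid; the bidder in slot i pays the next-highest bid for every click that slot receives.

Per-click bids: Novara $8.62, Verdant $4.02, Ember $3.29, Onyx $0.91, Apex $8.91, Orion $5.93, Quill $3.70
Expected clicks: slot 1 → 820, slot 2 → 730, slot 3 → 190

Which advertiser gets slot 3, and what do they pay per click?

Orion; $4.02 per click

Sorting advertisers: $8.91 (Apex) > $8.62 (Novara) > $5.93 (Orion) > $4.02 (Verdant) > …
Slot 3 goes to the third-ranked bidder, Orion, who pays the next bid down: $4.02/click.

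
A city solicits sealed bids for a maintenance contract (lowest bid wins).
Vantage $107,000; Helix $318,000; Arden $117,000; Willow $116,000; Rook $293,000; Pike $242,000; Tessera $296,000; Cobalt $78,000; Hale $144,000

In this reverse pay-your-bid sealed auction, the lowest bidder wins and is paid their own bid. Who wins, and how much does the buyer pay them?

Reverse pay-your-bid sealed auction: the lowest bidder wins and is paid their own bid.
Bids in order: 78,000 (Cobalt) < 107,000 (Vantage) < 116,000 (Willow) < 117,000 (Arden) < 144,000 (Hale) < 242,000 (Pike) < …
Cobalt has the lowest bid and is paid exactly that: $78,000.

Cobalt is paid $78,000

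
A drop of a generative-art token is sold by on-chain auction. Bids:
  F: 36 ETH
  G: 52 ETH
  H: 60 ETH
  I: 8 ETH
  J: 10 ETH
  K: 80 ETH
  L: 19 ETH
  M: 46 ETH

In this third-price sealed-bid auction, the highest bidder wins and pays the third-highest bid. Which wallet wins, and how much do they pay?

Bids in order: 80 (K) > 60 (H) > 52 (G) > 46 (M) > 36 (F) > 19 (L) > …
K is highest; pays the third-highest bid, 52 ETH.

K pays 52 ETH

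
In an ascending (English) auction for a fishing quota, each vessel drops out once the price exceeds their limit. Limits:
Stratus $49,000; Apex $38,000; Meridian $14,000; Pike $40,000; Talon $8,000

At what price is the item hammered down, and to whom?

Stratus wins at $40,000

Rule: the price rises until one bidder remains; the winner pays the price at which the last rival dropped out.
Limits ranked: 49,000 (Stratus) > 40,000 (Pike) > 38,000 (Apex) > 14,000 (Meridian) > 8,000 (Talon)
Once the price passes $40,000, only Stratus is left; the hammer falls at Pike's limit of $40,000.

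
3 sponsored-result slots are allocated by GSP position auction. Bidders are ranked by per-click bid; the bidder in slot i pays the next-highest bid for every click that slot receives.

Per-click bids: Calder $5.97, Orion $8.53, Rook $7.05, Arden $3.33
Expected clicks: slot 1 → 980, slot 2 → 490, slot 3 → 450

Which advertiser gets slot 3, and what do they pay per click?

Sorting advertisers: $8.53 (Orion) > $7.05 (Rook) > $5.97 (Calder) > $3.33 (Arden)
Slot 3 goes to the third-ranked bidder, Calder, who pays the next bid down: $3.33/click.

Calder; $3.33 per click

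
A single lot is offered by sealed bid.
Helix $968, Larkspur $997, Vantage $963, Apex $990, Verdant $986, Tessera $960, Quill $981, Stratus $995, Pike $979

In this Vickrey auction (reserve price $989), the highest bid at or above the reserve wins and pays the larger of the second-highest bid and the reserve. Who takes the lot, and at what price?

Bids ranked: 997 (Larkspur) > 995 (Stratus) > 990 (Apex) > 986 (Verdant) > 981 (Quill) > 979 (Pike) > …
Highest eligible bid: Larkspur at $997.
max(second-highest $995, reserve $989) = $995; the reserve does not bind.

Larkspur pays $995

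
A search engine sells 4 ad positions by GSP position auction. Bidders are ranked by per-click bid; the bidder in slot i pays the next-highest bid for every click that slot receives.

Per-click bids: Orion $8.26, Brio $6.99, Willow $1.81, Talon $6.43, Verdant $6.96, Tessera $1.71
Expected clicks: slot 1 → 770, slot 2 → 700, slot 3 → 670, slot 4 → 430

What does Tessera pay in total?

Tessera pays $0.00

Sorting advertisers: $8.26 (Orion) > $6.99 (Brio) > $6.96 (Verdant) > $6.43 (Talon) > $1.81 (Willow) > …
Tessera ranks below slot 4 → no slot, pays nothing.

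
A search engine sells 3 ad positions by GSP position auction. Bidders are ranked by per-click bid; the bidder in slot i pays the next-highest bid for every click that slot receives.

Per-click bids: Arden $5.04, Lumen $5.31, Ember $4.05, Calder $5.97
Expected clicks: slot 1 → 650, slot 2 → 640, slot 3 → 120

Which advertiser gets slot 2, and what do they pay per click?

Sorting advertisers: $5.97 (Calder) > $5.31 (Lumen) > $5.04 (Arden) > $4.05 (Ember)
Slot 2 goes to the second-ranked bidder, Lumen, who pays the next bid down: $5.04/click.

Lumen; $5.04 per click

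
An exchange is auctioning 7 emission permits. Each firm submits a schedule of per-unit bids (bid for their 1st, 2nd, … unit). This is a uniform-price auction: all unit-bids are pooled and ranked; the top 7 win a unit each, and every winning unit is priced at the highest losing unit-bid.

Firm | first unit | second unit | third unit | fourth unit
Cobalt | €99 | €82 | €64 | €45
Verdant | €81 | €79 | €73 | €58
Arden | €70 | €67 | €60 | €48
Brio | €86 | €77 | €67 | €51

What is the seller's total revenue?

Pooled unit-bids ranked (top 7): 99 (Cobalt-1), 86 (Brio-1), 82 (Cobalt-2), 81 (Verdant-1), 79 (Verdant-2), 77 (Brio-2), 73 (Verdant-3)
Highest rejected unit-bid = €70.
Allocation: Brio 2, Cobalt 2, Verdant 3. Every unit priced at €70.
Revenue = 7 × 70 = €490.

Total revenue: €490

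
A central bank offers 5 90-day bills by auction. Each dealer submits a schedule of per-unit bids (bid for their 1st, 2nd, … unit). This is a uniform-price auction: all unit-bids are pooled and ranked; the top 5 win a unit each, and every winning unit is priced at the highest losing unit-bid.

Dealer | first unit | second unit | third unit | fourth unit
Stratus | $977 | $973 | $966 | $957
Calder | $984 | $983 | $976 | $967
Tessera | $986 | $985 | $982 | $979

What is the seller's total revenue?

Pooled unit-bids ranked (top 5): 986 (Tessera-1), 985 (Tessera-2), 984 (Calder-1), 983 (Calder-2), 982 (Tessera-3)
First bid not allocated: $979.
Allocation: Calder 2, Tessera 3. Every unit priced at $979.
Revenue = 5 × 979 = $4,895.

Total revenue: $4,895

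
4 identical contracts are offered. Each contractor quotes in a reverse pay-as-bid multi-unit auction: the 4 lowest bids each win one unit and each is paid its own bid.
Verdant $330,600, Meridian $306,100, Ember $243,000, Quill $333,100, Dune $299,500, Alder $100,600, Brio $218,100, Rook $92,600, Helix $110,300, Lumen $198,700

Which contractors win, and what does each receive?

Rook $92,600, Alder $100,600, Helix $110,300, Lumen $198,700

Ordering the bids: 92,600 (Rook), 100,600 (Alder), 110,300 (Helix), 198,700 (Lumen), 218,100 (Brio), 243,000 (Ember), …
The 4 lowest are Rook, Alder, Helix, Lumen.
Each winner is paid its own bid: Rook $92,600, Alder $100,600, Helix $110,300, Lumen $198,700.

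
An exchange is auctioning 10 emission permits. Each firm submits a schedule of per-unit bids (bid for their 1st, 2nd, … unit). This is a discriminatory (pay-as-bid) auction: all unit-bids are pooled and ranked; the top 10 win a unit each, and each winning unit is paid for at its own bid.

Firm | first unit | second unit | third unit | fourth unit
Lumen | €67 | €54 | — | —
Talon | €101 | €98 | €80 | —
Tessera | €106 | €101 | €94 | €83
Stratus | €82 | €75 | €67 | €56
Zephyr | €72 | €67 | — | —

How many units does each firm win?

All unit-bids, highest first — top 10: 106 (Tessera-1), 101 (Talon-1), 101 (Tessera-2), 98 (Talon-2), 94 (Tessera-3), 83 (Tessera-4), 82 (Stratus-1), 80 (Talon-3), 75 (Stratus-2), 72 (Zephyr-1)
Next rejected bid: €67 (not a price — pay-as-bid).
Allocation: Stratus 2, Talon 3, Tessera 4, Zephyr 1.

Stratus 2, Talon 3, Tessera 4, Zephyr 1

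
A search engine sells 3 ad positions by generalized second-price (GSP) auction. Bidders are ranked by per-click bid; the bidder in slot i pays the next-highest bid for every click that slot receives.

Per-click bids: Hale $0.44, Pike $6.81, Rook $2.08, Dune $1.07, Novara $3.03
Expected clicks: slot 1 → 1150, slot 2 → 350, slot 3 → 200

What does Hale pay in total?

Hale pays $0.00

Sorting advertisers: $6.81 (Pike) > $3.03 (Novara) > $2.08 (Rook) > $1.07 (Dune) > …
Hale ranks below slot 3 → no slot, pays nothing.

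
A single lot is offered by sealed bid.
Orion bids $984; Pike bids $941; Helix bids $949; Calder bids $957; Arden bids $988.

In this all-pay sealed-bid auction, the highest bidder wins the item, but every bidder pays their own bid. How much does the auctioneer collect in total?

Total revenue: $4,819

All-pay sealed-bid auction: the highest bidder wins the item, but every bidder pays their own bid.
Sorting bids: 988 (Arden) > 984 (Orion) > 957 (Calder) > 949 (Helix) > 941 (Pike)
Every bidder forfeits their bid regardless of winning.
Revenue = 984 + 941 + 949 + 957 + 988 = $4,819.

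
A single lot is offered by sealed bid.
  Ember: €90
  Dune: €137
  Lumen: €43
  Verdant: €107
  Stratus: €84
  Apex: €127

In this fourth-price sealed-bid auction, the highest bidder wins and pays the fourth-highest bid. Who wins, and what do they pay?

Bids in order: 137 (Dune) > 127 (Apex) > 107 (Verdant) > 90 (Ember) > 84 (Stratus) > 43 (Lumen)
Dune is highest; pays the fourth-highest bid, €90.

Dune pays €90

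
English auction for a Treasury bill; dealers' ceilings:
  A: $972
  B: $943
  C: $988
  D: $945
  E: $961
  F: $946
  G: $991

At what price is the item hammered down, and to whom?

G wins at $988

Rule: the price rises until one bidder remains; the winner pays the price at which the last rival dropped out.
Sorting limits: 991 (G) > 988 (C) > 972 (A) > 961 (E) > 946 (F) > 945 (D) > …
Bidding ends when C exits at $988; G takes it.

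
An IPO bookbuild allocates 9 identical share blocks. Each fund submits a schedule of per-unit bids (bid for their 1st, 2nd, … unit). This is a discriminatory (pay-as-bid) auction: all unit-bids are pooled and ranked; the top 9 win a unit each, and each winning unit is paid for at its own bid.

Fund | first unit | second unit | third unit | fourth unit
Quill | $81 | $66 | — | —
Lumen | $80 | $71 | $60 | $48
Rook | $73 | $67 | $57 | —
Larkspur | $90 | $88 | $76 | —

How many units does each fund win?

Larkspur 3, Lumen 2, Quill 2, Rook 2

Merging the schedules and taking the best 9: 90 (Larkspur-1), 88 (Larkspur-2), 81 (Quill-1), 80 (Lumen-1), 76 (Larkspur-3), 73 (Rook-1), 71 (Lumen-2), 67 (Rook-2), 66 (Quill-2)
Next rejected bid: $60 (not a price — pay-as-bid).
Allocation: Larkspur 3, Lumen 2, Quill 2, Rook 2.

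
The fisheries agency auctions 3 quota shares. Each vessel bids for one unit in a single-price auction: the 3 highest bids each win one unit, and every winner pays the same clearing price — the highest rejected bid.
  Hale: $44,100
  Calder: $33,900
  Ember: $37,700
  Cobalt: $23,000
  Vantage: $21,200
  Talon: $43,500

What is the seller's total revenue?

Bids ranked high→low: 44,100 (Hale), 43,500 (Talon), 37,700 (Ember), 33,900 (Calder), 23,000 (Cobalt), …
Winners (3 units): Hale, Talon, Ember.
Highest unsuccessful bid: $33,900 → clearing price.
Total revenue = 3 × $33,900 = $101,700.

Total revenue: $101,700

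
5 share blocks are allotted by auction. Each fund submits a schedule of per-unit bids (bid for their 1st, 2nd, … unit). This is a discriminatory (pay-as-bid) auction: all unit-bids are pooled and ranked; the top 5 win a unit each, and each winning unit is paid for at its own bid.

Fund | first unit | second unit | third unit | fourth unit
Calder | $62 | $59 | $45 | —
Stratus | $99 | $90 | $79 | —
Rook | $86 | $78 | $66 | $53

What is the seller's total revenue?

Total revenue: $432

Pooled unit-bids ranked (top 5): 99 (Stratus-1), 90 (Stratus-2), 86 (Rook-1), 79 (Stratus-3), 78 (Rook-2)
Next rejected bid: $66 (not a price — pay-as-bid).
Each winning unit pays its own bid.
Revenue = 99 + 90 + 86 + 79 + 78 = $432.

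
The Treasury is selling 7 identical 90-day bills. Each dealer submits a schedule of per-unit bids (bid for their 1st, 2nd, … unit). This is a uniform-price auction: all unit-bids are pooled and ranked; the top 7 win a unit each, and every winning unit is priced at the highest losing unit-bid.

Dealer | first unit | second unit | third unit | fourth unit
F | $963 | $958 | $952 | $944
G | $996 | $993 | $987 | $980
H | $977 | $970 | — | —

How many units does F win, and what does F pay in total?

All unit-bids, highest first — top 7: 996 (G-1), 993 (G-2), 987 (G-3), 980 (G-4), 977 (H-1), 970 (H-2), 963 (F-1)
First bid not allocated: $958.
F wins 1 unit(s) at $958 each.

F: 1 unit, pays $958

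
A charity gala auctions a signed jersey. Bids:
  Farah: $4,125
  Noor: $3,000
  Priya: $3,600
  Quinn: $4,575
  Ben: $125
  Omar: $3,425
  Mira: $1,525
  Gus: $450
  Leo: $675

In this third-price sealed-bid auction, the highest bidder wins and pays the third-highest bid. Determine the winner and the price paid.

Quinn pays $3,600

Bids ranked: 4,575 (Quinn) > 4,125 (Farah) > 3,600 (Priya) > 3,425 (Omar) > 3,000 (Noor) > 1,525 (Mira) > …
Quinn is highest; pays the third-highest bid, $3,600.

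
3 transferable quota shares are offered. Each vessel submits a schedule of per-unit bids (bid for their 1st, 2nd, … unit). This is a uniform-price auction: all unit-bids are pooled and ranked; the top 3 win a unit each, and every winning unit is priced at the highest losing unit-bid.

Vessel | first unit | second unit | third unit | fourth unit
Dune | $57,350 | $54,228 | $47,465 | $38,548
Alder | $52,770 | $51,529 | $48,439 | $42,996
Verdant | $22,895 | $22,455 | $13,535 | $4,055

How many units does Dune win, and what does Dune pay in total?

Merging the schedules and taking the best 3: 57,350 (Dune-1), 54,228 (Dune-2), 52,770 (Alder-1)
Highest rejected unit-bid = $51,529.
Dune wins 2 unit(s) at $51,529 each.

Dune: 2 units, pays $103,058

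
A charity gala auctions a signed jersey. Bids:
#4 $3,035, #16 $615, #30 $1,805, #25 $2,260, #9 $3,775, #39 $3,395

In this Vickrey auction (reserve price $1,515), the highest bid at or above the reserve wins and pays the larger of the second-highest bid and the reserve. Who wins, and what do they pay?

Bids ranked: 3,775 (#9) > 3,395 (#39) > 3,035 (#4) > 2,260 (#25) > 1,805 (#30) > 615 (#16)
#9 has the top bid at or above the reserve ($3,775).
max(second-highest $3,395, reserve $1,515) = $3,395; the reserve does not bind.

#9 pays $3,395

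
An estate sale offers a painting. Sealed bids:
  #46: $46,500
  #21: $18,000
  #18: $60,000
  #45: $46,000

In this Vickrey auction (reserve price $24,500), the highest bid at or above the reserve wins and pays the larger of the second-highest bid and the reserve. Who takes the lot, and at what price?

Bids in order: 60,000 (#18) > 46,500 (#46) > 46,000 (#45) > 18,000 (#21)
Highest eligible bid: #18 at $60,000.
Second-highest bid $46,500 exceeds the reserve $24,500 → payment $46,500.

#18 pays $46,500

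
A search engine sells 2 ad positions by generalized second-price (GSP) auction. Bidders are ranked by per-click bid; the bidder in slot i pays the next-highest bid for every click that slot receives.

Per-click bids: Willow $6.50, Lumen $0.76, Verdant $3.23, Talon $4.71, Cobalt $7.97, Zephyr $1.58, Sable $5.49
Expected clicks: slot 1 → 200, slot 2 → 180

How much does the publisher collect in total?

Per-click bids in order: $7.97 (Cobalt) > $6.50 (Willow) > $5.49 (Sable) > …
Slot 1: Cobalt pays $6.50 × 200 = $1300.00
Slot 2: Willow pays $5.49 × 180 = $988.20
Total = $2288.20

Total revenue: $2288.20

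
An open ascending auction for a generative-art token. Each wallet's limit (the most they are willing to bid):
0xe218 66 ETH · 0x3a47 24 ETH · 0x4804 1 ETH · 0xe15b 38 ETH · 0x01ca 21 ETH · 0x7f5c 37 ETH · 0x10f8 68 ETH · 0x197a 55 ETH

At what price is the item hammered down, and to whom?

Rule: the price rises until one bidder remains; the winner pays the price at which the last rival dropped out.
Sorting limits: 68 (0x10f8) > 66 (0xe218) > 55 (0x197a) > 38 (0xe15b) > 37 (0x7f5c) > 24 (0x3a47) > …
Bidding ends when 0xe218 exits at 66 ETH; 0x10f8 takes it.

0x10f8 wins at 66 ETH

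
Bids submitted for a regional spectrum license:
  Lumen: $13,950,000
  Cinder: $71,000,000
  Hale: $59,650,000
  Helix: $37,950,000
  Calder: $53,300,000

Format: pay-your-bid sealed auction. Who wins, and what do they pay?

Sorting bids: 71,000,000 (Cinder) > 59,650,000 (Hale) > 53,300,000 (Calder) > 37,950,000 (Helix) > 13,950,000 (Lumen)
First-price: Cinder pays what they bid, $71,000,000.

Cinder pays $71,000,000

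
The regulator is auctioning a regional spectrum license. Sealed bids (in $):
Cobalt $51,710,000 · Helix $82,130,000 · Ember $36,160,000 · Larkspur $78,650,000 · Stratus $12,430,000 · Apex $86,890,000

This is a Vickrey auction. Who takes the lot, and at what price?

Sorting bids: 86,890,000 (Apex) > 82,130,000 (Helix) > 78,650,000 (Larkspur) > 51,710,000 (Cobalt) > 36,160,000 (Ember) > 12,430,000 (Stratus)
Apex wins with the highest bid; price is set by the runner-up at $82,130,000.

Apex pays $82,130,000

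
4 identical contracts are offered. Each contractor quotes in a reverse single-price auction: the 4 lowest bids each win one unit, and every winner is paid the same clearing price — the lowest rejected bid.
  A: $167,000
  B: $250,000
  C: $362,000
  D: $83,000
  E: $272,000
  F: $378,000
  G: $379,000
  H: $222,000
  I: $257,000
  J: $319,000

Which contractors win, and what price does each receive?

D, A, H, B; each is paid $257,000

Ordering the bids: 83,000 (D), 167,000 (A), 222,000 (H), 250,000 (B), 257,000 (I), 272,000 (E), …
The 4 lowest are D, A, H, B.
First losing bid is I's $257,000, which sets the uniform price.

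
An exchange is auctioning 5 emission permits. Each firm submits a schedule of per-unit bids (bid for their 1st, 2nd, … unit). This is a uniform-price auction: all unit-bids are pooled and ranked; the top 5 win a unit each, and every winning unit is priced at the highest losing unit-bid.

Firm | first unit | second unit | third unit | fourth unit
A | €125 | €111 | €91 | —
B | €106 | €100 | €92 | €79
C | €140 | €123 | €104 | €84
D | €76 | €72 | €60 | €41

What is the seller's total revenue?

Merging the schedules and taking the best 5: 140 (C-1), 125 (A-1), 123 (C-2), 111 (A-2), 106 (B-1)
The (k+1)-th unit-bid is €104.
Allocation: A 2, B 1, C 2. Every unit priced at €104.
Revenue = 5 × 104 = €520.

Total revenue: €520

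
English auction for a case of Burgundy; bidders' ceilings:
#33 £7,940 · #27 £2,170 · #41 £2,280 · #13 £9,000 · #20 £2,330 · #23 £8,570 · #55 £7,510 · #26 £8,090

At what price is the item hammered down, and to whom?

#13 wins at £8,570

Limits in order: 9,000 (#13) > 8,570 (#23) > 8,090 (#26) > 7,940 (#33) > 7,510 (#55) > 2,330 (#20) > …
#23 is the last rival to drop out, at £8,570; #13 remains and wins at that price.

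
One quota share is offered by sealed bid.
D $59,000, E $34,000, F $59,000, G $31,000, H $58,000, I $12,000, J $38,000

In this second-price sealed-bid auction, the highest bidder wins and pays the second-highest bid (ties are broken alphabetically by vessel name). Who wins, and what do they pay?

Bids in order: 59,000 (D) > 59,000 (F) > 58,000 (H) > 38,000 (J) > 34,000 (E) > 31,000 (G) > …
D and F tie at $59,000; tie-break gives it to D.
D wins with the highest bid; price is set by the runner-up at $59,000.

D pays $59,000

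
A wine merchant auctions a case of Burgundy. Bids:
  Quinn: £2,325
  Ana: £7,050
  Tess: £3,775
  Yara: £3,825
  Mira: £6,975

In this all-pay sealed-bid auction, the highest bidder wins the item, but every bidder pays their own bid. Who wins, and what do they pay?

Ana pays £7,050

Bids in order: 7,050 (Ana) > 6,975 (Mira) > 3,825 (Yara) > 3,775 (Tess) > 2,325 (Quinn)
Ana wins with the top bid; all bids are sunk regardless.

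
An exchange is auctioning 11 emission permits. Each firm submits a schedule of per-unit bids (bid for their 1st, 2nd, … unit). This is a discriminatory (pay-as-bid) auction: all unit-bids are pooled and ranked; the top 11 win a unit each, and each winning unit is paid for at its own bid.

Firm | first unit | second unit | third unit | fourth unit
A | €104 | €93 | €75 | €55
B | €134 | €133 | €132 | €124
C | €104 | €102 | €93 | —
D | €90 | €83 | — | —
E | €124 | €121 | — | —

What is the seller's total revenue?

Total revenue: €1,264

Pooled unit-bids ranked (top 11): 134 (B-1), 133 (B-2), 132 (B-3), 124 (B-4), 124 (E-1), 121 (E-2), 104 (A-1), 104 (C-1), 102 (C-2), 93 (A-2), 93 (C-3)
Next rejected bid: €90 (not a price — pay-as-bid).
Each winning unit pays its own bid.
Revenue = 134 + 133 + 132 + 124 + 124 + 121 + 104 + 104 + 102 + 93 + 93 = €1,264.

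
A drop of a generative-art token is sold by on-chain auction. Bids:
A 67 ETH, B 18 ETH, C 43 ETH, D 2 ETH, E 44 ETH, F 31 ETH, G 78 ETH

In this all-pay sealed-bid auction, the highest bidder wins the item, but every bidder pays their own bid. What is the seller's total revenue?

Total revenue: 283 ETH

Bids in order: 78 (G) > 67 (A) > 44 (E) > 43 (C) > 31 (F) > 18 (B) > …
G wins with the top bid; all bids are sunk regardless.
Every bidder forfeits their bid regardless of winning.
Revenue = 67 + 18 + 43 + 2 + 44 + 31 + 78 = 283 ETH.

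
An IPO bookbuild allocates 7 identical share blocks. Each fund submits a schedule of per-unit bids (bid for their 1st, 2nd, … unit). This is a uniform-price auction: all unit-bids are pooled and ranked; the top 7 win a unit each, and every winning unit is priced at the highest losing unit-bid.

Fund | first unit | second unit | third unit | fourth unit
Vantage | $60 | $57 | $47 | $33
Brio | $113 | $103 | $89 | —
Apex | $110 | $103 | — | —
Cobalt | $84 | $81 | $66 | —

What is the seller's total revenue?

Pooled unit-bids ranked (top 7): 113 (Brio-1), 110 (Apex-1), 103 (Brio-2), 103 (Apex-2), 89 (Brio-3), 84 (Cobalt-1), 81 (Cobalt-2)
Highest rejected unit-bid = $66.
Allocation: Apex 2, Brio 3, Cobalt 2. Every unit priced at $66.
Revenue = 7 × 66 = $462.

Total revenue: $462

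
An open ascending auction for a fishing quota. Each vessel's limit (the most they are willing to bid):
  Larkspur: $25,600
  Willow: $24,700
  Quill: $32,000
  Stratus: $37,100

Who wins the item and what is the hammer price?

Stratus wins at $32,000

Limits in order: 37,100 (Stratus) > 32,000 (Quill) > 25,600 (Larkspur) > 24,700 (Willow)
Quill is the last rival to drop out, at $32,000; Stratus remains and wins at that price.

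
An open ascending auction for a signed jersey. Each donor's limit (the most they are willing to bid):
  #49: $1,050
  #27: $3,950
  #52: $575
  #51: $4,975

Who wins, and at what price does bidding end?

Sorting limits: 4,975 (#51) > 3,950 (#27) > 1,050 (#49) > 575 (#52)
Bidding ends when #27 exits at $3,950; #51 takes it.

#51 wins at $3,950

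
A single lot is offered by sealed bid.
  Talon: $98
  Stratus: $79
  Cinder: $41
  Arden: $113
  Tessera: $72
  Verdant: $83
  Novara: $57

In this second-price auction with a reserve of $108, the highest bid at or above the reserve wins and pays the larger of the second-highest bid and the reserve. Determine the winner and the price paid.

Bids ranked: 113 (Arden) > 98 (Talon) > 83 (Verdant) > 79 (Stratus) > 72 (Tessera) > 57 (Novara) > …
Arden has the top bid at or above the reserve ($113).
max(second-highest $98, reserve $108) = $108.

Arden pays $108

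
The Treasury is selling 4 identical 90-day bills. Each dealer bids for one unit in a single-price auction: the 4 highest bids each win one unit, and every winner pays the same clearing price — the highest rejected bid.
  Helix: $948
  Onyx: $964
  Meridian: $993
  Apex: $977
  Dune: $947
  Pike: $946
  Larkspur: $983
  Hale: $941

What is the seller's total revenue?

Bids ranked high→low: 993 (Meridian), 983 (Larkspur), 977 (Apex), 964 (Onyx), 948 (Helix), 947 (Dune), …
The 4 highest are Meridian, Larkspur, Apex, Onyx.
Clearing price = highest rejected bid = $948.
Total revenue = 4 × $948 = $3,792.

Total revenue: $3,792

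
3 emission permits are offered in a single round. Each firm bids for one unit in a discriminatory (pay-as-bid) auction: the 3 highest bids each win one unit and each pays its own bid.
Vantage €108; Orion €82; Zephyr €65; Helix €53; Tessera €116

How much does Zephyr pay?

Zephyr pays €0

Sorting: 116 (Tessera), 108 (Vantage), 82 (Orion), 65 (Zephyr), 53 (Helix)
Top 3: Tessera, Vantage, Orion.
Zephyr does not win → €0.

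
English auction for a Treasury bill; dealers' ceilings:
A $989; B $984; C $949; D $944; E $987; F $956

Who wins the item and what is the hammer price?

A wins at $987

Limits in order: 989 (A) > 987 (E) > 984 (B) > 956 (F) > 949 (C) > 944 (D)
Once the price passes $987, only A is left; the hammer falls at E's limit of $987.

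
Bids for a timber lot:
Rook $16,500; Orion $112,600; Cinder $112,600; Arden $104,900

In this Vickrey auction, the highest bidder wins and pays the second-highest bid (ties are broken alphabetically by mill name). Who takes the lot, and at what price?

Cinder pays $112,600

Sorting bids: 112,600 (Cinder) > 112,600 (Orion) > 104,900 (Arden) > 16,500 (Rook)
Tie at $112,600 → Cinder wins by tie-break.
Cinder wins with the highest bid; price is set by the runner-up at $112,600.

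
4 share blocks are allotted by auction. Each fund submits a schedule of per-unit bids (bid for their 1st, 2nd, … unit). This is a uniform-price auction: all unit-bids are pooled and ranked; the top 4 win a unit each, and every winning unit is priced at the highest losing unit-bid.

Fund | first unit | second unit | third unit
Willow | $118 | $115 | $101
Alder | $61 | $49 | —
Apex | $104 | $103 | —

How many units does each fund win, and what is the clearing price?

Apex 2, Willow 2; clearing price $101

All unit-bids, highest first — top 4: 118 (Willow-1), 115 (Willow-2), 104 (Apex-1), 103 (Apex-2)
First bid not allocated: $101.
Allocation: Apex 2, Willow 2.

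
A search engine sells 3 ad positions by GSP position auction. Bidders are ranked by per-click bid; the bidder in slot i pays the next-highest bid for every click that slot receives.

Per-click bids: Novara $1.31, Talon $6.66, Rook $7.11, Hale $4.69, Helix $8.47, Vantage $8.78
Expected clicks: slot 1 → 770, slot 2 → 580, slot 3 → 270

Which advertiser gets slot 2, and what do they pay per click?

Helix; $7.11 per click

Ranked by bid: $8.78 (Vantage) > $8.47 (Helix) > $7.11 (Rook) > $6.66 (Talon) > …
Slot 2 goes to the second-ranked bidder, Helix, who pays the next bid down: $7.11/click.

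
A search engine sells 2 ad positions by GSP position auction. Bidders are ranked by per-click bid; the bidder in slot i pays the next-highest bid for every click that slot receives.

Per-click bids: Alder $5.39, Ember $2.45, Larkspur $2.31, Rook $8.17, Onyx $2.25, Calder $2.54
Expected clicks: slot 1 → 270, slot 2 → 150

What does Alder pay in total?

Alder pays $381.00

Per-click bids in order: $8.17 (Rook) > $5.39 (Alder) > $2.54 (Calder) > …
Alder holds slot 2 → pays next bid $2.54 × 150 clicks = $381.00.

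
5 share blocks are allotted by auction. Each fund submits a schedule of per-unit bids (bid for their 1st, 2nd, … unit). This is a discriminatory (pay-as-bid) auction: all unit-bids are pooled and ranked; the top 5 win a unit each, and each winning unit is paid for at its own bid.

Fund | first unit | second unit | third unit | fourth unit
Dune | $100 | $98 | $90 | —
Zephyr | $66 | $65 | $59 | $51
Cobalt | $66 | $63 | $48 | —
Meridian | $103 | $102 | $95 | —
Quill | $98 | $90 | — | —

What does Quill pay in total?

Quill pays $98

Merging the schedules and taking the best 5: 103 (Meridian-1), 102 (Meridian-2), 100 (Dune-1), 98 (Dune-2), 98 (Quill-1)
Next rejected bid: $95 (not a price — pay-as-bid).
Quill's winning unit-bids: 98 = $98.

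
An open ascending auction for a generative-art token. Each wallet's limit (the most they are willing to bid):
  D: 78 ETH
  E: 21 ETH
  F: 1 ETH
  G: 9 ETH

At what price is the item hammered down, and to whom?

D wins at 21 ETH

Rule: the price rises until one bidder remains; the winner pays the price at which the last rival dropped out.
Limits in order: 78 (D) > 21 (E) > 9 (G) > 1 (F)
E is the last rival to drop out, at 21 ETH; D remains and wins at that price.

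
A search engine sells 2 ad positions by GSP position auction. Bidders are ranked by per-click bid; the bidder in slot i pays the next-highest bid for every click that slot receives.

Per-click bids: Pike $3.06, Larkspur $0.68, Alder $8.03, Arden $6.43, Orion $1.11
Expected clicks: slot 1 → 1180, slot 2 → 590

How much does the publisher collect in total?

Sorting advertisers: $8.03 (Alder) > $6.43 (Arden) > $3.06 (Pike) > …
Slot 1: Alder pays $6.43 × 1180 = $7587.40
Slot 2: Arden pays $3.06 × 590 = $1805.40
Total = $9392.80

Total revenue: $9392.80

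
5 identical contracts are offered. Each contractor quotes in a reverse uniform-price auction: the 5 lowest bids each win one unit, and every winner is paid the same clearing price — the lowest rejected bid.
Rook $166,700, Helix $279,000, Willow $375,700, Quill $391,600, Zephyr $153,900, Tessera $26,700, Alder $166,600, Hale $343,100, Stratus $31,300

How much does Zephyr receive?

Ordering the bids: 26,700 (Tessera), 31,300 (Stratus), 153,900 (Zephyr), 166,600 (Alder), 166,700 (Rook), 279,000 (Helix), 343,100 (Hale), …
The 5 lowest are Tessera, Stratus, Zephyr, Alder, Rook.
First losing bid is Helix's $279,000, which sets the uniform price.
Zephyr wins → is paid $279,000.

Zephyr is paid $279,000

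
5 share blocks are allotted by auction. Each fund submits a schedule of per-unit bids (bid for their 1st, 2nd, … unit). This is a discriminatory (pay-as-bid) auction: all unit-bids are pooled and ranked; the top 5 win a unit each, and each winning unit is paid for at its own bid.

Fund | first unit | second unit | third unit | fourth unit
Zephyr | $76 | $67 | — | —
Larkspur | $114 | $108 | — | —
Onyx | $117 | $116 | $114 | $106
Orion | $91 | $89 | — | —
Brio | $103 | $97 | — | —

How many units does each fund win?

Larkspur 2, Onyx 3

All unit-bids, highest first — top 5: 117 (Onyx-1), 116 (Onyx-2), 114 (Larkspur-1), 114 (Onyx-3), 108 (Larkspur-2)
Next rejected bid: $106 (not a price — pay-as-bid).
Allocation: Larkspur 2, Onyx 3.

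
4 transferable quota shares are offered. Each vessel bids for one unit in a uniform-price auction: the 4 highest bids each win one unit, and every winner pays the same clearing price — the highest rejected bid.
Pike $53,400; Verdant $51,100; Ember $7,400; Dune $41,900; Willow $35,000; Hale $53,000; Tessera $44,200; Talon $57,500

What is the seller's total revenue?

Total revenue: $176,800

Ordering the bids: 57,500 (Talon), 53,400 (Pike), 53,000 (Hale), 51,100 (Verdant), 44,200 (Tessera), 41,900 (Dune), …
Top 4: Talon, Pike, Hale, Verdant.
First losing bid is Tessera's $44,200, which sets the uniform price.
Total revenue = 4 × $44,200 = $176,800.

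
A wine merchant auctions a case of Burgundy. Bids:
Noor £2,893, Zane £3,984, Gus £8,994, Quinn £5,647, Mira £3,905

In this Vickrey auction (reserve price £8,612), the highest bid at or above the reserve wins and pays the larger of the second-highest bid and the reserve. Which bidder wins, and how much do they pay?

Gus pays £8,612

Vickrey auction (reserve price £8,612): the highest bid at or above the reserve wins and pays the larger of the second-highest bid and the reserve.
Bids in order: 8,994 (Gus) > 5,647 (Quinn) > 3,984 (Zane) > 3,905 (Mira) > 2,893 (Noor)
Highest eligible bid: Gus at £8,994.
Second-highest bid £5,647 is below the reserve £8,612, so the reserve binds → payment £8,612.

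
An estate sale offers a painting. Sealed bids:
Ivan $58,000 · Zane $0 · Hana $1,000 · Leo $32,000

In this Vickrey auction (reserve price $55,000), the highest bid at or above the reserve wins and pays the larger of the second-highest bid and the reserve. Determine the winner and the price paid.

Bids in order: 58,000 (Ivan) > 32,000 (Leo) > 1,000 (Hana) > 0 (Zane)
Highest eligible bid: Ivan at $58,000.
max(second-highest $32,000, reserve $55,000) = $55,000.

Ivan pays $55,000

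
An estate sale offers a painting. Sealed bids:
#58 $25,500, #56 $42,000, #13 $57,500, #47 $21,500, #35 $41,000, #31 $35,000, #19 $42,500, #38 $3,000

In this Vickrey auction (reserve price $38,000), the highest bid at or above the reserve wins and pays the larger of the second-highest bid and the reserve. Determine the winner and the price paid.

#13 pays $42,500

Bids ranked: 57,500 (#13) > 42,500 (#19) > 42,000 (#56) > 41,000 (#35) > 35,000 (#31) > 25,500 (#58) > …
#13 has the top bid at or above the reserve ($57,500).
Second-highest bid $42,500 exceeds the reserve $38,000 → payment $42,500.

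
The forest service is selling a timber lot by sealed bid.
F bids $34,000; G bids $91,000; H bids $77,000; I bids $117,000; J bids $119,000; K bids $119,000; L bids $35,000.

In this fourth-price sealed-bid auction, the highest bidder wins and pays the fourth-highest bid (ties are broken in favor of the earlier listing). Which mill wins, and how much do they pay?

J pays $91,000

Bids ranked: 119,000 (J) > 119,000 (K) > 117,000 (I) > 91,000 (G) > 77,000 (H) > 35,000 (L) > …
Tie at $119,000 → J wins by tie-break.
J wins; payment is bid #4 in the ranking = $91,000.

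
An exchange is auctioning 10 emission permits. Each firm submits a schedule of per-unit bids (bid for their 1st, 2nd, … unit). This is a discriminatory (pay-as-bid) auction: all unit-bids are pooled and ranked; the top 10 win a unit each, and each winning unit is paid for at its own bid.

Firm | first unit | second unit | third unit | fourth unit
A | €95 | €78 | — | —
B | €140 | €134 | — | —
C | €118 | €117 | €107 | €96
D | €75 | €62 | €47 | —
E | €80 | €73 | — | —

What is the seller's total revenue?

Merging the schedules and taking the best 10: 140 (B-1), 134 (B-2), 118 (C-1), 117 (C-2), 107 (C-3), 96 (C-4), 95 (A-1), 80 (E-1), 78 (A-2), 75 (D-1)
Next rejected bid: €73 (not a price — pay-as-bid).
Each winning unit pays its own bid.
Revenue = 140 + 134 + 118 + 117 + 107 + 96 + 95 + 80 + 78 + 75 = €1,040.

Total revenue: €1,040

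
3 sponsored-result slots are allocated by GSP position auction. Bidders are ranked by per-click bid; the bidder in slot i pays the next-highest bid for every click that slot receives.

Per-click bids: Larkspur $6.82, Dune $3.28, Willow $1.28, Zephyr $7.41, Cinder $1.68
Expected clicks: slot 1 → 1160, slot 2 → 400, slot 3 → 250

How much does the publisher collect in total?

Total revenue: $9643.20

Sorting advertisers: $7.41 (Zephyr) > $6.82 (Larkspur) > $3.28 (Dune) > $1.68 (Cinder) > …
Slot 1: Zephyr pays $6.82 × 1160 = $7911.20
Slot 2: Larkspur pays $3.28 × 400 = $1312.00
Slot 3: Dune pays $1.68 × 250 = $420.00
Total = $9643.20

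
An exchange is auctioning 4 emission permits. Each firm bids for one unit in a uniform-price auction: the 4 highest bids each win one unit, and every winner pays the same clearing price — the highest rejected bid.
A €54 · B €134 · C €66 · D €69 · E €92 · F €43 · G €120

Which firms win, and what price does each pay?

Sorting: 134 (B), 120 (G), 92 (E), 69 (D), 66 (C), 54 (A), …
Top 4: B, G, E, D.
First losing bid is C's €66, which sets the uniform price.

B, G, E, D; each pays €66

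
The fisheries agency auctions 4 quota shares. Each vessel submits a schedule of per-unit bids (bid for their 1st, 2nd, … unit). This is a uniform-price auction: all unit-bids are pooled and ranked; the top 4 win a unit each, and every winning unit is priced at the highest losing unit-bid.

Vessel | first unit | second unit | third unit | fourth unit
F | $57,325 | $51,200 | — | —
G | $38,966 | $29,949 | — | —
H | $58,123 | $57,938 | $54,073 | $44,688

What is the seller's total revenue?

Total revenue: $204,800

Merging the schedules and taking the best 4: 58,123 (H-1), 57,938 (H-2), 57,325 (F-1), 54,073 (H-3)
The (k+1)-th unit-bid is $51,200.
Allocation: F 1, H 3. Every unit priced at $51,200.
Revenue = 4 × 51,200 = $204,800.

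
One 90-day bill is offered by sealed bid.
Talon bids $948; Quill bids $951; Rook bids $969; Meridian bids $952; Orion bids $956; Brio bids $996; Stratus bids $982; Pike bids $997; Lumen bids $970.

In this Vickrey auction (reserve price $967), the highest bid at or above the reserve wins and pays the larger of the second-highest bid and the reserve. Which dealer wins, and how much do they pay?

Pike pays $996

Bids ranked: 997 (Pike) > 996 (Brio) > 982 (Stratus) > 970 (Lumen) > 969 (Rook) > 956 (Orion) > …
Highest eligible bid: Pike at $997.
Second-highest bid $996 exceeds the reserve $967 → payment $996.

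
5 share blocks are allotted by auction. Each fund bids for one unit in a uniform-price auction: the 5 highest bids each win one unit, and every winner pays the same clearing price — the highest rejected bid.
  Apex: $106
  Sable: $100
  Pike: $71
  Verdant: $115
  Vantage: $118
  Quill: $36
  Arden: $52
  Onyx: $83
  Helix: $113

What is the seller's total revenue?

Sorting: 118 (Vantage), 115 (Verdant), 113 (Helix), 106 (Apex), 100 (Sable), 83 (Onyx), 71 (Pike), …
The 5 highest are Vantage, Verdant, Helix, Apex, Sable.
Highest unsuccessful bid: $83 → clearing price.
Total revenue = 5 × $83 = $415.

Total revenue: $415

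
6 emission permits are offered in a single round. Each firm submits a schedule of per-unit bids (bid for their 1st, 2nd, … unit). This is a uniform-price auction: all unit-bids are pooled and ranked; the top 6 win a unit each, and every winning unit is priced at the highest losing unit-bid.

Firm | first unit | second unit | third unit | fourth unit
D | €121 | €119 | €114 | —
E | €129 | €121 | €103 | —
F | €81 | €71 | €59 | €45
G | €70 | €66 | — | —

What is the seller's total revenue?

Pooled unit-bids ranked (top 6): 129 (E-1), 121 (D-1), 121 (E-2), 119 (D-2), 114 (D-3), 103 (E-3)
Highest rejected unit-bid = €81.
Allocation: D 3, E 3. Every unit priced at €81.
Revenue = 6 × 81 = €486.

Total revenue: €486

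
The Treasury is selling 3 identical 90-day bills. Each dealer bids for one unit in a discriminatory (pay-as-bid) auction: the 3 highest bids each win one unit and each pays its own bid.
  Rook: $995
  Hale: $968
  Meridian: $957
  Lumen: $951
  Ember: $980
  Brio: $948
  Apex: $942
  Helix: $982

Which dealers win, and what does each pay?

Sorting: 995 (Rook), 982 (Helix), 980 (Ember), 968 (Hale), 957 (Meridian), …
Top 3: Rook, Helix, Ember.
Each winner pays its own bid: Rook $995, Helix $982, Ember $980.

Rook $995, Helix $982, Ember $980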